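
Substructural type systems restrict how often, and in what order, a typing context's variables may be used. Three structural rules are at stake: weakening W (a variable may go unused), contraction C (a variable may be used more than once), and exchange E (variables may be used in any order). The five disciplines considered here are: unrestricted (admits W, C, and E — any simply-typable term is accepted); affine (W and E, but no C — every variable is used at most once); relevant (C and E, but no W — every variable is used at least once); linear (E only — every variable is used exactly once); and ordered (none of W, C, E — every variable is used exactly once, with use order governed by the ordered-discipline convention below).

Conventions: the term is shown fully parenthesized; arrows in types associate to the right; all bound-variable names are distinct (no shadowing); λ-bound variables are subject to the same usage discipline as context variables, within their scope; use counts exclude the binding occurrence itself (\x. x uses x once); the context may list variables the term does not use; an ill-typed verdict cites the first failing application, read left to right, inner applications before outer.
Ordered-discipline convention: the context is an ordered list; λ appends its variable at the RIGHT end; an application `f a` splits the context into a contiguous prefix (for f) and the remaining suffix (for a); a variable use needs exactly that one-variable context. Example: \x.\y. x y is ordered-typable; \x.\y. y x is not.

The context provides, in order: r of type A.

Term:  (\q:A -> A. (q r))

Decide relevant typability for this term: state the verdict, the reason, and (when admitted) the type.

yes — r, q: all used, weakening unneeded; term : (A -> A) -> A
use counts: r ×1; q (λ-bound) ×1
order of uses: q, r
typing: ✓ — (A -> A) -> A
per-discipline verdicts: ordered ✗, linear ✓, affine ✓, relevant ✓, unrestricted ✓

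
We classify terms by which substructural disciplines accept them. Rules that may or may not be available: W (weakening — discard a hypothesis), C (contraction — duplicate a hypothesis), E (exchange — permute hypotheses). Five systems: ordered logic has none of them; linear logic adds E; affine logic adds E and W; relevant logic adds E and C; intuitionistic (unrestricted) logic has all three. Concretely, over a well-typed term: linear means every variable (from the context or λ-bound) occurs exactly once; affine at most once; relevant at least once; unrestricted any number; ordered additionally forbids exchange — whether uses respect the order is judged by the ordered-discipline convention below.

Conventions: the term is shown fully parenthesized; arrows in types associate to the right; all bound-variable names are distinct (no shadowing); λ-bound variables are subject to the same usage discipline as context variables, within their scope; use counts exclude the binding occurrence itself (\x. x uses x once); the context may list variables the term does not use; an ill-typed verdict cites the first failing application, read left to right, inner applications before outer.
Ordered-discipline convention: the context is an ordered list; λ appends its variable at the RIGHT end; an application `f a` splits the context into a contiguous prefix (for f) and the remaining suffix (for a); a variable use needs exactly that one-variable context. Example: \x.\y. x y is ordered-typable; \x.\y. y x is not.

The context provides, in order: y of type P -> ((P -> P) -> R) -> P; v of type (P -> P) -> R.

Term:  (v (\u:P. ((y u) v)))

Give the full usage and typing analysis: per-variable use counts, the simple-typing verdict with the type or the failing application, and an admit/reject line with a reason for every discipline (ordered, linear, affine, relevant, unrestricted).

use counts: y=1, v=2, u (bound)=1
use order (left to right): v, y, u, v
typing: the term checks, with type R
ordered ✗ (uses contraction: v ×2)
linear ✗ (uses contraction: v ×2)
affine ✗ (uses contraction: v ×2)
relevant ✓ (at least one use each (y, v, u))
unrestricted ✓ (simply typable at R; W, C, E all held)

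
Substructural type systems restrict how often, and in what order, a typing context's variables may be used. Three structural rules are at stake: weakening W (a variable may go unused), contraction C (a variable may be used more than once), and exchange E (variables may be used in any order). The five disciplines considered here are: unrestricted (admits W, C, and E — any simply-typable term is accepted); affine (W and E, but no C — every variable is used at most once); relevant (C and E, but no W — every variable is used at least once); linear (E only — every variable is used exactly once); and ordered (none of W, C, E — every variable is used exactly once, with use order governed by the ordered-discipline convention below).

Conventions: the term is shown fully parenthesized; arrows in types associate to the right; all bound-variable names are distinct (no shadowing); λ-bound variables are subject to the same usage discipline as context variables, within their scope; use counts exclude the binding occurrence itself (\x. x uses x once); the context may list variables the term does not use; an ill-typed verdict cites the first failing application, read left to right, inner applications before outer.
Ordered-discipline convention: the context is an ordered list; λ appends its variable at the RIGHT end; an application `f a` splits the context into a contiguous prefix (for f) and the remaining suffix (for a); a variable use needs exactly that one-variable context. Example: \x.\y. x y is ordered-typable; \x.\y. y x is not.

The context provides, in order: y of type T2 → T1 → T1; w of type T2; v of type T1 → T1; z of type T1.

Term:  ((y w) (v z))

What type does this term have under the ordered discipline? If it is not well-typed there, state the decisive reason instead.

term : T1
variable uses: y=1, w=1, v=1, z=1
uses in reading order: y, w, v, z
typing: ✓ — T1
per-discipline verdicts: ordered ✓ | linear ✓ | affine ✓ | relevant ✓ | unrestricted ✓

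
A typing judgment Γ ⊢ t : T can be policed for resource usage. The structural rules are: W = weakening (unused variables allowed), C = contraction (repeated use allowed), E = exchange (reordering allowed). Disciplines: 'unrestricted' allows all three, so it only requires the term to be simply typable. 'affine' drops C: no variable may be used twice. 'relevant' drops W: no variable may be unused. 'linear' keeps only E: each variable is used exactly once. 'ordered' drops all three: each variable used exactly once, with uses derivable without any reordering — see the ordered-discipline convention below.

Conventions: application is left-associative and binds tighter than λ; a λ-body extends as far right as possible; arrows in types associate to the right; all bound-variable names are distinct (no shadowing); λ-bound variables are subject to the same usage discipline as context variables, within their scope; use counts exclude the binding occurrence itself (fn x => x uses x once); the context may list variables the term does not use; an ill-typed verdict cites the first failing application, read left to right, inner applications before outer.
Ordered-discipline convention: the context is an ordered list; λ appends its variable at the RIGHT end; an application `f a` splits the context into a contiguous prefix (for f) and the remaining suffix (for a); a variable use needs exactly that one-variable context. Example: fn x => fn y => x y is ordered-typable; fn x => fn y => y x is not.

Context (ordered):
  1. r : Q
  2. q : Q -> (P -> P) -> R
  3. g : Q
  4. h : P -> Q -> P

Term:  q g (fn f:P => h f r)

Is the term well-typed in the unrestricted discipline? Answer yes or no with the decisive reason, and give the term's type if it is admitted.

yes — typability at R is all that's needed; term : R
counts: r ×1; q ×1; g ×1; h ×1; f (λ-bound) ×1
order of uses: q, g, h, f, r
typing: the term checks, with type R
across the five disciplines: ordered ✗, linear ✓, affine ✓, relevant ✓, unrestricted ✓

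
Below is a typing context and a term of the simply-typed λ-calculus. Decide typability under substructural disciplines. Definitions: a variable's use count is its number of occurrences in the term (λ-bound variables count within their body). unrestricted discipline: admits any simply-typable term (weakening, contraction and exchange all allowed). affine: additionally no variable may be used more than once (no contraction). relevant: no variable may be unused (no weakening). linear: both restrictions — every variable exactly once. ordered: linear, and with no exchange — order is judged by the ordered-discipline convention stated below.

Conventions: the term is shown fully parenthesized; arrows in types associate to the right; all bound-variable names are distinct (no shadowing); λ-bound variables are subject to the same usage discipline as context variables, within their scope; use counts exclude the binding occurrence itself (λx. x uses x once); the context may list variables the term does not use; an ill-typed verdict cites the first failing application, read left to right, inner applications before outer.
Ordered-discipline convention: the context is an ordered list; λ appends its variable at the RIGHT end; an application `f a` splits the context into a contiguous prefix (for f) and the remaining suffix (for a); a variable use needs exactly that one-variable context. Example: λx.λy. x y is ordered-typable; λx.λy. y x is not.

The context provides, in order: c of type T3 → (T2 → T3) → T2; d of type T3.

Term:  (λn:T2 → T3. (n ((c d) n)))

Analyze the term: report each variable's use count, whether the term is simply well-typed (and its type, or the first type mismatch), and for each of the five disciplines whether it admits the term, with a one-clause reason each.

usage: c: 1; d: 1; n (λ-bound): 2
left-to-right use order: n, c, d, n
typing: the term checks, with type (T2 → T3) → T3
ordered ✗ (repeated use of n ×2)
linear ✗ (repeated use of n ×2)
affine ✗ (repeated use of n ×2)
relevant ✓ (none of c, d, n goes unused)
unrestricted ✓ (type-checks ((T2 → T3) → T3) and nothing is barred)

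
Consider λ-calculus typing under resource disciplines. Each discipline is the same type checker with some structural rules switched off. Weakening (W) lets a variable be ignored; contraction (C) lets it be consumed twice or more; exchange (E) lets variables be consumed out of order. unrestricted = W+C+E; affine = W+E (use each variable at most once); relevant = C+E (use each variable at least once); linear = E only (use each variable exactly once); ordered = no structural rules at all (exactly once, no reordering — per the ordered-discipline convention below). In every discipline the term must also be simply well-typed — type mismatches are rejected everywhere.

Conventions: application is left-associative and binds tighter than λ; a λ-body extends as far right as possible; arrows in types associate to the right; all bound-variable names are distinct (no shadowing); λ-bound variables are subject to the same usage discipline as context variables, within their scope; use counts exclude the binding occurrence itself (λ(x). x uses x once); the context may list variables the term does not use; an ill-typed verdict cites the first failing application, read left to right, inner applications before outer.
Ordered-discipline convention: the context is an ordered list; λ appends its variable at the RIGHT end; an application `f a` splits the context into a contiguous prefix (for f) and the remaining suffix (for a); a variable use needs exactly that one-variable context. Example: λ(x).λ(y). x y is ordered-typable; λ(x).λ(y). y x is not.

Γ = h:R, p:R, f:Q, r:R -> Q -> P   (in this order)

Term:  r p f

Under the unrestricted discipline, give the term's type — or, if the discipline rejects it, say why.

term : P
variable uses: h: 0×, p: 1×, f: 1×, r: 1×
order of uses: r, p, f
typing: well-typed — term : P
across the five disciplines: ordered ✗ | linear ✗ | affine ✓ | relevant ✗ | unrestricted ✓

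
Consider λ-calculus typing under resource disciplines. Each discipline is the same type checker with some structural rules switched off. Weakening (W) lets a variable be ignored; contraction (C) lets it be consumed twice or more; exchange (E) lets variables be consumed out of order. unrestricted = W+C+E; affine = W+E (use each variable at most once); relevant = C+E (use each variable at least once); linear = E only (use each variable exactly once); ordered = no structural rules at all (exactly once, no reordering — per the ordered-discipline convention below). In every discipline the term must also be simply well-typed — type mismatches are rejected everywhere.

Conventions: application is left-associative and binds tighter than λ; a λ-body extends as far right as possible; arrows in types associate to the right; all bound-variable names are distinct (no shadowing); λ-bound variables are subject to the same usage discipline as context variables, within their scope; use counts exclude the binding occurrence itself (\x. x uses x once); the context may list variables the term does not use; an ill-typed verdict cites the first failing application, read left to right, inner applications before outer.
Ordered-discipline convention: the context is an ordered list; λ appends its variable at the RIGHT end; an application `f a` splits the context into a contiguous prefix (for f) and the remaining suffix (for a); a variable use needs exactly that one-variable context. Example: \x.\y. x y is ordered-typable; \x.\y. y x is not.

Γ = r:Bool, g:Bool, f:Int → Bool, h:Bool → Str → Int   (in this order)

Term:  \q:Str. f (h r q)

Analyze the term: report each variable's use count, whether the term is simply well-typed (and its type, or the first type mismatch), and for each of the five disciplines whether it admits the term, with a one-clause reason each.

variable uses: r ×1; g ×0; f ×1; h ×1; q [bound] ×1
uses in reading order: f, h, r, q
typing: well-typed at Str → Bool
ordered: ✗, g left unused
linear: ✗, g left unused
affine: ✓, r, g, f, h, q: no repeats, contraction unneeded
relevant: ✗, g left unused
unrestricted: ✓, type-checks (Str → Bool) and nothing is barred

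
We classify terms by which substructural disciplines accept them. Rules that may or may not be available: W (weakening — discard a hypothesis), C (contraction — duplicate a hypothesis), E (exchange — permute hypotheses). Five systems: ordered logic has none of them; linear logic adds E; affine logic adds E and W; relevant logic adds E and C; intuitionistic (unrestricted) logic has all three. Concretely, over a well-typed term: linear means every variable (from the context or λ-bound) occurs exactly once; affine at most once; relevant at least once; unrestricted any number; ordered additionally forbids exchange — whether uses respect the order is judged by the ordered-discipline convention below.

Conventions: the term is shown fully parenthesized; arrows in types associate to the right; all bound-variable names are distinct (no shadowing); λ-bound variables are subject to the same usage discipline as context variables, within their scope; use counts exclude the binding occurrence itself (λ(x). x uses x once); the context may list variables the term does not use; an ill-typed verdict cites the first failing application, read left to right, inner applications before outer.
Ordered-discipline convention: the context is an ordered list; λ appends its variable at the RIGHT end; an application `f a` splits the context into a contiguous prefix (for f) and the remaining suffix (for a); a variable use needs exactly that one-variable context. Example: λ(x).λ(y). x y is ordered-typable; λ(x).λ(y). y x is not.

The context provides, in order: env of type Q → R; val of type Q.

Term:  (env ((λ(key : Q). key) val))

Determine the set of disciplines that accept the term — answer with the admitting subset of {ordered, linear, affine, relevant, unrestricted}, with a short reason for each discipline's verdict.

accepted by: ordered, linear, affine, relevant, unrestricted
counts: env: 1; val: 1; key [bound]: 1
order of uses: env, key, val
typing: well-typed at R
ordered ✓ (env, val, key: once each, no exchange needed)
linear ✓ (each of env, val, key used exactly once)
affine ✓ (env, val, key: no repeats, contraction unneeded)
relevant ✓ (at least one use each (env, val, key))
unrestricted ✓ (type-checks (R) and nothing is barred)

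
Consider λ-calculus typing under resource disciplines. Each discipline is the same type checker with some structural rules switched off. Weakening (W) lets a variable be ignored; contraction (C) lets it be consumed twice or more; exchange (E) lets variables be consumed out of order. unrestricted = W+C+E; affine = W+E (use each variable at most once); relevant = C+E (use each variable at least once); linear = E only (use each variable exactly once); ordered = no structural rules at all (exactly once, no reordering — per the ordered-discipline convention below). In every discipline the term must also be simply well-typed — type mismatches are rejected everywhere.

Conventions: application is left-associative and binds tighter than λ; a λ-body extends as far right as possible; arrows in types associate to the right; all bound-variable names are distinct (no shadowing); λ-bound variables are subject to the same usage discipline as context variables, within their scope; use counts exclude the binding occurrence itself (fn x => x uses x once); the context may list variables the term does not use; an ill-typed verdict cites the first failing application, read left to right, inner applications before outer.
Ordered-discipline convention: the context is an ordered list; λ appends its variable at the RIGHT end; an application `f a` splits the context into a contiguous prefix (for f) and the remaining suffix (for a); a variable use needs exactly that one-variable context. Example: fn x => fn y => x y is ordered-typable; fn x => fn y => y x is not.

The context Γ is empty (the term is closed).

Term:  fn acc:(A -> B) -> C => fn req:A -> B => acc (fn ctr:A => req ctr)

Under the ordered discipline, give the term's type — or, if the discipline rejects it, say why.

term : ((A -> B) -> C) -> (A -> B) -> C
counts: acc (bound) ×1; req (bound) ×1; ctr (bound) ×1
use order (left to right): acc, req, ctr
typing: well-typed at ((A -> B) -> C) -> (A -> B) -> C
per-discipline verdicts: ordered ✓ · linear ✓ · affine ✓ · relevant ✓ · unrestricted ✓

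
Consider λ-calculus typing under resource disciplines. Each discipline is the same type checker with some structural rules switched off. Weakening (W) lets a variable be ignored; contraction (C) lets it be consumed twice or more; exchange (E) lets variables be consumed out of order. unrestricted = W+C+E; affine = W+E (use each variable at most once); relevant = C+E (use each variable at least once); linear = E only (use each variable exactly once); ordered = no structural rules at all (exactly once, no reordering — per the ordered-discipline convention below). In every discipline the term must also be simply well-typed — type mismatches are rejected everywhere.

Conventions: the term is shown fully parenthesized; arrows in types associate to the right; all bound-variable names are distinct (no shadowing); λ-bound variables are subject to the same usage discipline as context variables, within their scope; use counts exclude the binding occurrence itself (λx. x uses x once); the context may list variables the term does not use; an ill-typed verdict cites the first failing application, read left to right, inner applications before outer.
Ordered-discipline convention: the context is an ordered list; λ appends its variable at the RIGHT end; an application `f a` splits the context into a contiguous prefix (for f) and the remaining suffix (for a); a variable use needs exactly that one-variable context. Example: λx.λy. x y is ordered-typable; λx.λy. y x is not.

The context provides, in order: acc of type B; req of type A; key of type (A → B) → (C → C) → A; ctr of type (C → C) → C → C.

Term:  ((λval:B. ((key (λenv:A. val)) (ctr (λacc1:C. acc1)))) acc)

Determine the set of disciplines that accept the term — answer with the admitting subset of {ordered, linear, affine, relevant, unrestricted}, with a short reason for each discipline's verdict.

admitting disciplines: affine, unrestricted
variable uses: acc ×1; req ×0; key ×1; ctr ×1; val [bound] ×1; env [bound] ×0; acc1 [bound] ×1
uses in reading order: key, val, ctr, acc1, acc
typing: the term checks, with type A
ordered ✗ (req, env never used (weakening))
linear ✗ (req, env never used (weakening))
affine ✓ (no duplicate uses among acc, req, key, ctr, val, env, acc1)
relevant ✗ (req, env never used (weakening))
unrestricted ✓ (simply typable at A; W, C, E all held)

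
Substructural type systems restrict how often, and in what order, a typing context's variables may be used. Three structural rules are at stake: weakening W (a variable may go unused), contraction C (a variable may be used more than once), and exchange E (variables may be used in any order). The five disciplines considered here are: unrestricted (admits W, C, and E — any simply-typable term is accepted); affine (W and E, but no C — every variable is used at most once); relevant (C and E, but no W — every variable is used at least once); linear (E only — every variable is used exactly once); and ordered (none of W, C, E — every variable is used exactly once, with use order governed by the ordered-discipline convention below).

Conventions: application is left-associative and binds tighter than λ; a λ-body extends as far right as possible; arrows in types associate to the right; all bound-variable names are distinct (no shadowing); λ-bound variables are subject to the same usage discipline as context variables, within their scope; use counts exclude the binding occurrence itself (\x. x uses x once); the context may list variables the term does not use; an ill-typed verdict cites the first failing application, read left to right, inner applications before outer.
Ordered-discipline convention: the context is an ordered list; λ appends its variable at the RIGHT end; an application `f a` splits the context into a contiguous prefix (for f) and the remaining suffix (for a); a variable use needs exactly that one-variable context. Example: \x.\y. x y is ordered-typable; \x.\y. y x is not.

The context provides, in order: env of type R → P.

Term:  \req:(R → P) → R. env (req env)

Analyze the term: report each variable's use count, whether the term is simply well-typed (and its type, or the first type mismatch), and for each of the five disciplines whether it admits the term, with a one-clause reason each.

counts: env: 2×; req (λ-bound): 1×
uses in reading order: env, req, env
typing: the term checks, with type ((R → P) → R) → P
ordered: ✗, needs contraction — env ×2
linear: ✗, needs contraction — env ×2
affine: ✗, needs contraction — env ×2
relevant: ✓, env, req: all used, weakening unneeded
unrestricted: ✓, simply typable at ((R → P) → R) → P; W, C, E all held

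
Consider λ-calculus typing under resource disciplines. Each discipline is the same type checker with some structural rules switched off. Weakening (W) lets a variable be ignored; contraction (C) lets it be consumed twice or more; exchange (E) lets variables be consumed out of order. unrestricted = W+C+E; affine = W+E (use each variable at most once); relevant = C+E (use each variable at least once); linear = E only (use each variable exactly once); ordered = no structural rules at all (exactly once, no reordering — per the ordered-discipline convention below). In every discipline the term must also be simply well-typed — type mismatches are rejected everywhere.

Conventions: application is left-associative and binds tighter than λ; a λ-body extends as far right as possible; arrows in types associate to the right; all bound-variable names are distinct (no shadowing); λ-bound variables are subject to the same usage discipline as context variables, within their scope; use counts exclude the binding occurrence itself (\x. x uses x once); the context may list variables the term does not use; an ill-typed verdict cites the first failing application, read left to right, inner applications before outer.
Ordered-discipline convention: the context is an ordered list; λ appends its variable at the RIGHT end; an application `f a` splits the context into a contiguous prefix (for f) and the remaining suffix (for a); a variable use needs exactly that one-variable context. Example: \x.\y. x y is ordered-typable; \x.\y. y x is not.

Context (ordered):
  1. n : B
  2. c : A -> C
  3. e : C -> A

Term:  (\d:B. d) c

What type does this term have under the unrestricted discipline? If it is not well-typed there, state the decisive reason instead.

not well-typed under unrestricted — a type mismatch blocks all five
use counts: n: 0; c: 1; e: 0; d (λ-bound): 1
order of uses: d, c
typing: ill-typed: argument of type A -> C where B is required
across the five disciplines: ordered ✗, linear ✗, affine ✗, relevant ✗, unrestricted ✗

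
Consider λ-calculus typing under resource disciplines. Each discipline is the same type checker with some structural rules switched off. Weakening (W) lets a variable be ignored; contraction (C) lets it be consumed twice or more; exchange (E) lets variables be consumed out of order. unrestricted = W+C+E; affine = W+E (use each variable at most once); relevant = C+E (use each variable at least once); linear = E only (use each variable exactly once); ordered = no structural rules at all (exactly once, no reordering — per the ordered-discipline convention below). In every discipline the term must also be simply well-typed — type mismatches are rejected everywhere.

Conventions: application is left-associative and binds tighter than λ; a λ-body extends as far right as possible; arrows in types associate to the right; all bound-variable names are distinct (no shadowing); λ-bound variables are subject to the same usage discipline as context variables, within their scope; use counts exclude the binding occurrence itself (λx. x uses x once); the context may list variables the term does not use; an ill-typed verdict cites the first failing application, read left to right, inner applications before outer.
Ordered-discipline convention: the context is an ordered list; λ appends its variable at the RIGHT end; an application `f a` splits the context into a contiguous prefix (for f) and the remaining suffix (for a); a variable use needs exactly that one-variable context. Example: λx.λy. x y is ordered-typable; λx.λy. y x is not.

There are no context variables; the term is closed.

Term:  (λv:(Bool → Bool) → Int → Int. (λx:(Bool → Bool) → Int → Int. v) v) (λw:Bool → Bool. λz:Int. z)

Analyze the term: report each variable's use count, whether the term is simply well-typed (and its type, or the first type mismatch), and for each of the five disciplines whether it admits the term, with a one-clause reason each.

counts: v [bound]: 2×, x [bound]: 0×, w [bound]: 0×, z [bound]: 1×
uses in reading order: v, v, z
typing: well-typed — term : (Bool → Bool) → Int → Int
ordered: ✗, repeated use of v ×2; x, w never used (weakening)
linear: ✗, repeated use of v ×2; x, w never used (weakening)
affine: ✗, repeated use of v ×2
relevant: ✗, x, w never used (weakening)
unrestricted: ✓, simply typable at (Bool → Bool) → Int → Int; W, C, E all held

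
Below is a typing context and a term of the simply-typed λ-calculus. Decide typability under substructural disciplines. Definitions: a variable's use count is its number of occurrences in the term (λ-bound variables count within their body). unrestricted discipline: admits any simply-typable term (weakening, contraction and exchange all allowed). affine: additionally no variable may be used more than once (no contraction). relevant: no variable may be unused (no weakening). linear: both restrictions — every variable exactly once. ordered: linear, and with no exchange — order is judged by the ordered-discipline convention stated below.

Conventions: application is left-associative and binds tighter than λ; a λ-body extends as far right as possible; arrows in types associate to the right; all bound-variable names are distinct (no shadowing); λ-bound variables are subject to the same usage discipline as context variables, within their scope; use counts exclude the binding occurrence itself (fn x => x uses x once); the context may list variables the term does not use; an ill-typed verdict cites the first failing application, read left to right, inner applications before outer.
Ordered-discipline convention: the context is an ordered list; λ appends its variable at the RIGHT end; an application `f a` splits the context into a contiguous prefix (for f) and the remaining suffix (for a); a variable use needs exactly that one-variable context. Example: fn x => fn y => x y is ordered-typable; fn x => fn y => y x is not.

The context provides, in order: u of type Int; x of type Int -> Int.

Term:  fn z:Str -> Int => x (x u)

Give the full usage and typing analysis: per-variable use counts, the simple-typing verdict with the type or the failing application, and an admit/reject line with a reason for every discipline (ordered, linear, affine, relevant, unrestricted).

use counts: u: 1, x: 2, z (λ-bound): 0
uses in reading order: x, x, u
typing: well-typed at (Str -> Int) -> Int
ordered ✗ (needs contraction — x ×2; needs weakening: z unused)
linear ✗ (needs contraction — x ×2; needs weakening: z unused)
affine ✗ (needs contraction — x ×2)
relevant ✗ (needs weakening: z unused)
unrestricted ✓ (typability at (Str -> Int) -> Int is all that's needed)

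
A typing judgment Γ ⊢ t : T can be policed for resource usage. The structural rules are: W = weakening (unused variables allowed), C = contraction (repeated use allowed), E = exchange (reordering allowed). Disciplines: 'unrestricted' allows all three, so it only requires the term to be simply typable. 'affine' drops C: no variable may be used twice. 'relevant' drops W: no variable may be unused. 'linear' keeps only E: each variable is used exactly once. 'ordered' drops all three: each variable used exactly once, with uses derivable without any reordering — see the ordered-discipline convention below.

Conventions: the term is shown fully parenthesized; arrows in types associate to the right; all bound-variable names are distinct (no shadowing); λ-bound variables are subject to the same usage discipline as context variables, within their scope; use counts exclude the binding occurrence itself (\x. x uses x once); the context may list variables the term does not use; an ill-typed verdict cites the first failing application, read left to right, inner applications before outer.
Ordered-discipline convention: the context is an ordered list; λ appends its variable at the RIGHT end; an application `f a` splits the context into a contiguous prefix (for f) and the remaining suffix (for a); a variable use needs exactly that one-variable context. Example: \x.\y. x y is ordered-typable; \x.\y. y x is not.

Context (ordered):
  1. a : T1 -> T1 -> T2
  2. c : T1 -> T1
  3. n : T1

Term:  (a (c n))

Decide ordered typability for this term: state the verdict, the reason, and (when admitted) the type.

yes — one use each (a, c, n); ordered split holds; term : T1 -> T2
variable uses: a ×1; c ×1; n ×1
order of uses: a, c, n
typing: the term checks, with type T1 -> T2
across the five disciplines: ordered ✓ · linear ✓ · affine ✓ · relevant ✓ · unrestricted ✓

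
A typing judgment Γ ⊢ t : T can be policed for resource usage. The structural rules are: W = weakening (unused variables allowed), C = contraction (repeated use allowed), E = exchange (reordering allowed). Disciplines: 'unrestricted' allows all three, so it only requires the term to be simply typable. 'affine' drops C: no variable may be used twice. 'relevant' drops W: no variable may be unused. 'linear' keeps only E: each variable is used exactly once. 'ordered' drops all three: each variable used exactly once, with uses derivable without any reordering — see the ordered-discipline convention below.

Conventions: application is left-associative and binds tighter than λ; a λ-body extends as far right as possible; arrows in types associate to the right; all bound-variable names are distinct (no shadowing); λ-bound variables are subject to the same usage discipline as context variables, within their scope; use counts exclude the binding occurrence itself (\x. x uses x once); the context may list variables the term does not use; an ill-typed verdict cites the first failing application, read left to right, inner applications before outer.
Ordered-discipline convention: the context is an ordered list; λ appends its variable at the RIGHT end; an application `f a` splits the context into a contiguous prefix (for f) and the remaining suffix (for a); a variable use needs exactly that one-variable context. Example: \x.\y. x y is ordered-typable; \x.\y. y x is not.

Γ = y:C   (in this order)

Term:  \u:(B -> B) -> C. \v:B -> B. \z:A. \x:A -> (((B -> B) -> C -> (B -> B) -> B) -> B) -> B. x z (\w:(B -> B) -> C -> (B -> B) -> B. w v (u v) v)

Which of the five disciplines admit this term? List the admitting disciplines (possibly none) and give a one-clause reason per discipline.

accepted by: unrestricted
variable uses: y=0; u (bound)=1; v (bound)=3; z (bound)=1; x (bound)=1; w (bound)=1
left-to-right use order: x, z, w, v, u, v, v
typing: well-typed at ((B -> B) -> C) -> (B -> B) -> A -> (A -> (((B -> B) -> C -> (B -> B) -> B) -> B) -> B) -> B
ordered: ✗ — repeated use of v ×3; needs weakening: y unused
linear: ✗ — repeated use of v ×3; needs weakening: y unused
affine: ✗ — repeated use of v ×3
relevant: ✗ — needs weakening: y unused
unrestricted: ✓ — typability at ((B -> B) -> C) -> (B -> B) -> A -> (A -> (((B -> B) -> C -> (B -> B) -> B) -> B) -> B) -> B is all that's needed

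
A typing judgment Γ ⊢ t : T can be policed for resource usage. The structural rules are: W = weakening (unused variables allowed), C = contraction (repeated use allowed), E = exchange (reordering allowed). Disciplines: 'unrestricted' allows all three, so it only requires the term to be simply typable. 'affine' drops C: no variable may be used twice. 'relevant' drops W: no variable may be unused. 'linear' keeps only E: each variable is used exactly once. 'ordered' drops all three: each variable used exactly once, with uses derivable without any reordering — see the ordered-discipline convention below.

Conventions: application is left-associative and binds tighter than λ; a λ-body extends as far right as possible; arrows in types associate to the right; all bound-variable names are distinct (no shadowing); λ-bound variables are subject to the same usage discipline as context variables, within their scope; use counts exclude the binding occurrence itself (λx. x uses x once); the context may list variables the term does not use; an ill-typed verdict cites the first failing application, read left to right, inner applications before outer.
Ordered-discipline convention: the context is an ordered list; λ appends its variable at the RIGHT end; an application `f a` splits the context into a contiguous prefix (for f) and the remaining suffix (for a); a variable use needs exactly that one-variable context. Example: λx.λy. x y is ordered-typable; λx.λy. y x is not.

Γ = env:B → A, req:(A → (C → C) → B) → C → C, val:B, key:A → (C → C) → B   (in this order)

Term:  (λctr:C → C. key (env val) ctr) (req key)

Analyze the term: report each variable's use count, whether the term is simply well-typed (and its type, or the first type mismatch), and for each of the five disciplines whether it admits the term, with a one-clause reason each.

variable uses: env: 1; req: 1; val: 1; key: 2; ctr [bound]: 1
uses in reading order: key, env, val, ctr, req, key
typing: well-typed — term : B
ordered ✗ (key ×2 used more than once (contraction))
linear ✗ (key ×2 used more than once (contraction))
affine ✗ (key ×2 used more than once (contraction))
relevant ✓ (env, req, val, key, ctr: all used, weakening unneeded)
unrestricted ✓ (well-typed at B; no restrictions here)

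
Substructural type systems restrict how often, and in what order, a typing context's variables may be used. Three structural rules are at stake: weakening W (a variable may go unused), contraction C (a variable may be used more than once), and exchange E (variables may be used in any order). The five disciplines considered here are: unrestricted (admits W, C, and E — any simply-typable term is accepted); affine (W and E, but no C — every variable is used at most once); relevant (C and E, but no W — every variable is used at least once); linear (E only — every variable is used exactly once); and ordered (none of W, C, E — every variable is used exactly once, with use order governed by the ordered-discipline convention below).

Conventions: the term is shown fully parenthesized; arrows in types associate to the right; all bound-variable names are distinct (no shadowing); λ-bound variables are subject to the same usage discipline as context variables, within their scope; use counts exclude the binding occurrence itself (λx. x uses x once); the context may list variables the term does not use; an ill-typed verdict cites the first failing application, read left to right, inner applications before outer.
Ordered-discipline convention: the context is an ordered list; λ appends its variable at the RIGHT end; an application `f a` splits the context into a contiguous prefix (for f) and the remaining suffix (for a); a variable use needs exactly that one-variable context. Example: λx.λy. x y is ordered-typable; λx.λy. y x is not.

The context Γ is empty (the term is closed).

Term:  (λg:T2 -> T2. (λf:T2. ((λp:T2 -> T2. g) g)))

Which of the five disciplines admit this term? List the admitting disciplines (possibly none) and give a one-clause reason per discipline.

admitting disciplines: unrestricted
usage: g [bound]: 2, f [bound]: 0, p [bound]: 0
uses in reading order: g, g
typing: the term checks, with type (T2 -> T2) -> T2 -> T2 -> T2
ordered: ✗, repeated use of g ×2; f, p never used (weakening)
linear: ✗, repeated use of g ×2; f, p never used (weakening)
affine: ✗, repeated use of g ×2
relevant: ✗, f, p never used (weakening)
unrestricted: ✓, simply typable at (T2 -> T2) -> T2 -> T2 -> T2; W, C, E all held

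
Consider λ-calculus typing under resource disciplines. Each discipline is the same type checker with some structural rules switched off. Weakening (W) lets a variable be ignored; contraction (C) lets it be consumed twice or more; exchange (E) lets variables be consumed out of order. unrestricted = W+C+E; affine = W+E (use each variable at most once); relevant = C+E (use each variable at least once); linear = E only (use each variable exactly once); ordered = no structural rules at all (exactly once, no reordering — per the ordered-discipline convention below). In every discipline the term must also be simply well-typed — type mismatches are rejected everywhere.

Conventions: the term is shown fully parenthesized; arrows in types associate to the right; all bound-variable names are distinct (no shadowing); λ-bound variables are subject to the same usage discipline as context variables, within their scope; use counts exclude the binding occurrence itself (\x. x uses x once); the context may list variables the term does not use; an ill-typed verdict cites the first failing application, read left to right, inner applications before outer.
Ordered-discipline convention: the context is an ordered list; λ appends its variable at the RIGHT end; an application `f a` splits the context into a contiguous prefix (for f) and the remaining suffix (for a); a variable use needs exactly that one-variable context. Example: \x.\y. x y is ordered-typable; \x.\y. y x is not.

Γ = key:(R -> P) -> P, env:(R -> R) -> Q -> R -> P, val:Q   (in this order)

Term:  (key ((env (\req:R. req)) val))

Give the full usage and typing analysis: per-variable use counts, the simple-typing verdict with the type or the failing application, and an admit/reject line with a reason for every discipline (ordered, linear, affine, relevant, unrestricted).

counts: key: 1, env: 1, val: 1, req [bound]: 1
use order (left to right): key, env, req, val
typing: ✓ — P
ordered ✓ (one use each (key, env, val, req); ordered split holds)
linear ✓ (exactly-once usage across key, env, val, req)
affine ✓ (no duplicate uses among key, env, val, req)
relevant ✓ (at least one use each (key, env, val, req))
unrestricted ✓ (typability at P is all that's needed)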